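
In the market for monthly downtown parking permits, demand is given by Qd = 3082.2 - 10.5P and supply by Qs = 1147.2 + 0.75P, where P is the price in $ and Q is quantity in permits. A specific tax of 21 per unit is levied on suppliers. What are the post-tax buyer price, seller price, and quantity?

The tax drives a wedge P_b - P_s = 21. Substituting P_s = P_b - 21 into supply: Qs = 1131.45 + 0.75P_b.
Market clearing requires 3082.2 - 10.5P_b = 1131.45 + 0.75P_b; hence 1950.75 = 11.25P_b and P_b = 173.4.
Then P_s = 173.4 - 21 = 152.4 and Q = 3082.2 - 10.5(173.4) = 1261.5.

P_b = 173.4, P_s = 152.4, Q = 1261.5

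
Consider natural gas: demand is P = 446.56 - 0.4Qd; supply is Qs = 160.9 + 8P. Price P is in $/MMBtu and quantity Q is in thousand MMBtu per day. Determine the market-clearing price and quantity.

Inverting to quantity form: Qd = 1116.4 - 2.5P.
Equating demand and supply, 1116.4 - 2.5P = 160.9 + 8P gives 10.5P = 955.5, so P* = 91.
From the demand curve, Q* = 1116.4 - 2.5(91) = 888.9.

P* = 91, Q* = 888.9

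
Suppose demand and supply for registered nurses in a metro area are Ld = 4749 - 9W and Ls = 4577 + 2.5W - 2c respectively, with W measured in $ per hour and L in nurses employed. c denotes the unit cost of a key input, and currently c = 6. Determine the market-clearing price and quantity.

W* = 16, L* = 4605

With c = 6, supply is Ls = 4565 + 2.5W.
Set Ld = Ls: 4749 - 9W = 4565 + 2.5W, so 184 = 11.5W and W* = 16.
Substitute back: L* = 4749 - 9(16) = 4605.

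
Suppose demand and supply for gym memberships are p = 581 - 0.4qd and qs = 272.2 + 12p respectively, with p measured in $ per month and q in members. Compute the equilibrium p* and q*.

Rewriting in direct form: qd = 1452.5 - 2.5p.
Set qd = qs: 1452.5 - 2.5p = 272.2 + 12p, so 1180.3 = 14.5p and p* = 81.4.
Plugging p* into demand: q* = 1452.5 - 2.5(81.4) = 1249.

p* = 81.4, q* = 1249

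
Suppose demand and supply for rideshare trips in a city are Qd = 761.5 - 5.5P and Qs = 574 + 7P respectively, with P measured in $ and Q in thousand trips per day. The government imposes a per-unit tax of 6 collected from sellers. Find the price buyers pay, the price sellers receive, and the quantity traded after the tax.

The tax drives a wedge P_b - P_s = 6. Substituting P_s = P_b - 6 into supply: Qs = 532 + 7P_b.
Set Qd = Qs: 761.5 - 5.5P_b = 532 + 7P_b, so 229.5 = 12.5P_b and P_b = 18.36.
Then P_s = 18.36 - 6 = 12.36 and Q = 761.5 - 5.5(18.36) = 660.52.

P_b = 18.36, P_s = 12.36, Q = 660.52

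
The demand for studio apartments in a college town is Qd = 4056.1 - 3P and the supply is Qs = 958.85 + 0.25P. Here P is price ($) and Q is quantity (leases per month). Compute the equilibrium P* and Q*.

Equating demand and supply, 4056.1 - 3P = 958.85 + 0.25P gives 3.25P = 3097.25, so P* = 953.
Then Q* = 4056.1 - 3(953) = 1197.1.

P* = 953, Q* = 1197.1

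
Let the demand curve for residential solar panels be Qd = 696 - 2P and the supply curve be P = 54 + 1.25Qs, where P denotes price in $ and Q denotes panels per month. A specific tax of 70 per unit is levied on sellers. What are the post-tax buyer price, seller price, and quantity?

In direct form, Qs = -43.2 + 0.8P.
Sellers keep P_s = P_b - 70 per unit, so supply in terms of the buyer price is Qs = -99.2 + 0.8P_b.
Market clearing requires 696 - 2P_b = -99.2 + 0.8P_b; hence 795.2 = 2.8P_b and P_b = 284.
Then P_s = 284 - 70 = 214 and Q = 696 - 2(284) = 128.

P_b = 284, P_s = 214, Q = 128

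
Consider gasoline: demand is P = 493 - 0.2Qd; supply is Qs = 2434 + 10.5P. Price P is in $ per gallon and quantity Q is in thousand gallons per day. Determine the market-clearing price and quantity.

P* = 2, Q* = 2455

In direct form, Qd = 2465 - 5P.
Equating demand and supply, 2465 - 5P = 2434 + 10.5P gives 15.5P = 31, so P* = 2.
Then Q* = 2465 - 5(2) = 2455.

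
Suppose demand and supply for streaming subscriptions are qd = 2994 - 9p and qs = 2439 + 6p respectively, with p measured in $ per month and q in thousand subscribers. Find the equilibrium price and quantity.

Set qd = qs: 2994 - 9p = 2439 + 6p, so 555 = 15p and p* = 37.
From the demand curve, q* = 2994 - 9(37) = 2661.

p* = 37, q* = 2661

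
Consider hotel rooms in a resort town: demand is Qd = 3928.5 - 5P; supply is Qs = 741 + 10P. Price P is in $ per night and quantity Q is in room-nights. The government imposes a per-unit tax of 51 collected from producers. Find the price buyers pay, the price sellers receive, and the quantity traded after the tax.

The tax drives a wedge P_b - P_s = 51. Substituting P_s = P_b - 51 into supply: Qs = 231 + 10P_b.
Set Qd = Qs: 3928.5 - 5P_b = 231 + 10P_b, so 3697.5 = 15P_b and P_b = 246.5.
Then P_s = 246.5 - 51 = 195.5 and Q = 3928.5 - 5(246.5) = 2696.

P_b = 246.5, P_s = 195.5, Q = 2696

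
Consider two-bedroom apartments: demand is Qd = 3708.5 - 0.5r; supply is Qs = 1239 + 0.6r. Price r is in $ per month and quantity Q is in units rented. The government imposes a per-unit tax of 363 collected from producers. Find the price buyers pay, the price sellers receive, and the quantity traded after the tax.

r_b = 2443, r_s = 2080, Q = 2487

The tax drives a wedge r_b - r_s = 363. Substituting r_s = r_b - 363 into supply: Qs = 1021.2 + 0.6r_b.
Set Qd = Qs: 3708.5 - 0.5r_b = 1021.2 + 0.6r_b, so 2687.3 = 1.1r_b and r_b = 2443.
Then r_s = 2443 - 363 = 2080 and Q = 3708.5 - 0.5(2443) = 2487.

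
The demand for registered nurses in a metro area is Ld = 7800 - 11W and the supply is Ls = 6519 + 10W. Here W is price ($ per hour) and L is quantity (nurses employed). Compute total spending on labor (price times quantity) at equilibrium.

Total spending on labor = 434869

At equilibrium Ld = Ls, so 7800 - 11W = 6519 + 10W; collecting terms, 1281 = 21W and W* = 61.
Then L* = 7800 - 11(61) = 7129.
Total spending on labor = W* × L* = 61 × 7129 = 434869.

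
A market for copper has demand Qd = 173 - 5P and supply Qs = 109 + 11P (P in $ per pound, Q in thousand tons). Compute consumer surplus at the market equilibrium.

Consumer surplus = 2340.9

The market clears where 173 - 5P = 109 + 11P. Rearranging, 16P = 64, hence P* = 4.
Then Q* = 173 - 5(4) = 153.
Demand choke price (Qd = 0): P = 173/5 = 34.6. Consumer surplus = ½ × (34.6 - 4) × 153 = 2340.9.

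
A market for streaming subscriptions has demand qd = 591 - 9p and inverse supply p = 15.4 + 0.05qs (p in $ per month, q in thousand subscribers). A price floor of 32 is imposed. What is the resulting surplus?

In direct form, qs = -308 + 20p.
With p fixed at 32, quantity demanded is 303 and quantity supplied is 332.
Surplus = qs - qd = 332 - 303 = 29.

Surplus = 29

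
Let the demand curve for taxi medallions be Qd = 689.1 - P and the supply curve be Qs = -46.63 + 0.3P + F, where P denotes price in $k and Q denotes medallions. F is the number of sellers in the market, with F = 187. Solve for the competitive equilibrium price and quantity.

With F = 187, supply is Qs = 140.37 + 0.3P.
Equating demand and supply, 689.1 - P = 140.37 + 0.3P gives 1.3P = 548.73, so P* = 422.1.
From the demand curve, Q* = 689.1 - 422.1 = 267.

P* = 422.1, Q* = 267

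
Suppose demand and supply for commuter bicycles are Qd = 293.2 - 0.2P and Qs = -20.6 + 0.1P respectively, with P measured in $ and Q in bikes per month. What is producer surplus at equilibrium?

At equilibrium Qd = Qs, so 293.2 - 0.2P = -20.6 + 0.1P; collecting terms, 313.8 = 0.3P and P* = 1046.
Substitute back: Q* = 293.2 - 0.2(1046) = 84.
Supply choke price (Qs = 0): P = 206. Producer surplus = ½ × (1046 - 206) × 84 = 35280.

Producer surplus = 35280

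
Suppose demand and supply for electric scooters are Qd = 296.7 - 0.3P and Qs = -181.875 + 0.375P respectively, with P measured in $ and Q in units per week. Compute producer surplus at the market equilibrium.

Producer surplus = 9408

The market clears where 296.7 - 0.3P = -181.875 + 0.375P. Rearranging, 0.675P = 478.575, hence P* = 709.
Substitute back: Q* = 296.7 - 0.3(709) = 84.
Supply choke price (Qs = 0): P = 485. Producer surplus = ½ × (709 - 485) × 84 = 9408.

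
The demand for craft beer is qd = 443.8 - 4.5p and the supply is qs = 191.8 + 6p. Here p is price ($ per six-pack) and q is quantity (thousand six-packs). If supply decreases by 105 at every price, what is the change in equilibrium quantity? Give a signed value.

Set qd = qs: 443.8 - 4.5p = 191.8 + 6p, so 252 = 10.5p and p* = 24.
Substitute back: q* = 443.8 - 4.5(24) = 335.8.
After the shift, supply is qs = 86.8 + 6p.
Re-solving, 10.5p = 357 gives p = 34 and q = 290.8.
Δq = 290.8 - 335.8 = -45.

Δq = -45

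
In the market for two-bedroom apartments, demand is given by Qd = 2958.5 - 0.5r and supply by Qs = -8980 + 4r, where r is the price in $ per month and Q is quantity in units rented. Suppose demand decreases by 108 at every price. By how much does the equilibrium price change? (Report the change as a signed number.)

Δr = -24

Set Qd = Qs: 2958.5 - 0.5r = -8980 + 4r, so 11938.5 = 4.5r and r* = 2653.
Substitute back: Q* = 2958.5 - 0.5(2653) = 1632.
After the shift, demand is Qd = 2850.5 - 0.5r.
New equilibrium: 11830.5 = 4.5r, so r = 2629 and Q = 1536.
Δr = 2629 - 2653 = -24.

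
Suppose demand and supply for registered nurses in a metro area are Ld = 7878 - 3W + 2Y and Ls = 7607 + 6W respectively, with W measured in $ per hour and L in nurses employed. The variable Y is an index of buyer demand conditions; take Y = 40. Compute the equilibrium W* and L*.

W* = 39, L* = 7841

With Y = 40, demand is Ld = 7958 - 3W.
Equating demand and supply, 7958 - 3W = 7607 + 6W gives 9W = 351, so W* = 39.
Substitute back: L* = 7958 - 3(39) = 7841.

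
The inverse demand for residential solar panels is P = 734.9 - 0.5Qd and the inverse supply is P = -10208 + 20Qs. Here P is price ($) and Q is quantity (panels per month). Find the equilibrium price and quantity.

Rewriting in direct form: Qd = 1469.8 - 2P and Qs = 510.4 + 0.05P.
At equilibrium Qd = Qs, so 1469.8 - 2P = 510.4 + 0.05P; collecting terms, 959.4 = 2.05P and P* = 468.
Plugging P* into demand: Q* = 1469.8 - 2(468) = 533.8.

P* = 468, Q* = 533.8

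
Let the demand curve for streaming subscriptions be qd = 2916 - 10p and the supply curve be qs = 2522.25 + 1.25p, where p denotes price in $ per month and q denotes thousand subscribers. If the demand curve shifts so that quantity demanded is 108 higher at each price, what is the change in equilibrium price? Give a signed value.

Equating demand and supply, 2916 - 10p = 2522.25 + 1.25p gives 11.25p = 393.75, so p* = 35.
Substitute back: q* = 2916 - 10(35) = 2566.
After the shift, demand is qd = 3024 - 10p.
New equilibrium: 501.75 = 11.25p, so p = 44.6 and q = 2578.
Δp = 44.6 - 35 = 9.6.

Δp = 9.6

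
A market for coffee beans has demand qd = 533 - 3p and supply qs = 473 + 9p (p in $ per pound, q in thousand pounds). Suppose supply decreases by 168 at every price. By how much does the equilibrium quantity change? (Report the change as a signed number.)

Set qd = qs: 533 - 3p = 473 + 9p, so 60 = 12p and p* = 5.
Then q* = 533 - 3(5) = 518.
After the shift, supply is qs = 305 + 9p.
New equilibrium: 228 = 12p, so p = 19 and q = 476.
Δq = 476 - 518 = -42.

Δq = -42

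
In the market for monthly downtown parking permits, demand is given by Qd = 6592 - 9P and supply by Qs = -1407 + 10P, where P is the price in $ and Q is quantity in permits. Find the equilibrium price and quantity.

Set Qd = Qs: 6592 - 9P = -1407 + 10P, so 7999 = 19P and P* = 421.
Plugging P* into demand: Q* = 6592 - 9(421) = 2803.

P* = 421, Q* = 2803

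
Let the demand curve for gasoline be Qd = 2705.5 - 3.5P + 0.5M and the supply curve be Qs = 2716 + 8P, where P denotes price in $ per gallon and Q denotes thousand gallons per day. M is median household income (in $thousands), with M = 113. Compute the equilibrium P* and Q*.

P* = 4, Q* = 2748

With M = 113, demand is Qd = 2762 - 3.5P.
Equating demand and supply, 2762 - 3.5P = 2716 + 8P gives 11.5P = 46, so P* = 4.
From the demand curve, Q* = 2762 - 3.5(4) = 2748.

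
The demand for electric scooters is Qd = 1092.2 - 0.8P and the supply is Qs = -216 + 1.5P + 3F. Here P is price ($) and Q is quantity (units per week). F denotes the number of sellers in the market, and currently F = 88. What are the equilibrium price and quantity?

P* = 454, Q* = 729

With F = 88, supply is Qs = 48 + 1.5P.
At equilibrium Qd = Qs, so 1092.2 - 0.8P = 48 + 1.5P; collecting terms, 1044.2 = 2.3P and P* = 454.
From the demand curve, Q* = 1092.2 - 0.8(454) = 729.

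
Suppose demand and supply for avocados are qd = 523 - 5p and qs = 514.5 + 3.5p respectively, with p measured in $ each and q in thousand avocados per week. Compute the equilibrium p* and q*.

p* = 1, q* = 518

The market clears where 523 - 5p = 514.5 + 3.5p. Rearranging, 8.5p = 8.5, hence p* = 1.
Substitute back: q* = 523 - 5(1) = 518.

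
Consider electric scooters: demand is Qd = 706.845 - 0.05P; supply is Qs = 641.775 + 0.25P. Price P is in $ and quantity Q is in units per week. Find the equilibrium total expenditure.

The market clears where 706.845 - 0.05P = 641.775 + 0.25P. Rearranging, 0.3P = 65.07, hence P* = 216.9.
From the demand curve, Q* = 706.845 - 0.05(216.9) = 696.
Total expenditure = P* × Q* = 216.9 × 696 = 150962.4.

Total expenditure = 150962.4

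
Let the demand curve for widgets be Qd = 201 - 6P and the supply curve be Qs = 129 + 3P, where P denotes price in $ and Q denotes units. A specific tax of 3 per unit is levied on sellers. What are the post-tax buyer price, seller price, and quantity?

The tax drives a wedge P_b - P_s = 3. Substituting P_s = P_b - 3 into supply: Qs = 120 + 3P_b.
Set Qd = Qs: 201 - 6P_b = 120 + 3P_b, so 81 = 9P_b and P_b = 9.
Then P_s = 9 - 3 = 6 and Q = 201 - 6(9) = 147.

P_b = 9, P_s = 6, Q = 147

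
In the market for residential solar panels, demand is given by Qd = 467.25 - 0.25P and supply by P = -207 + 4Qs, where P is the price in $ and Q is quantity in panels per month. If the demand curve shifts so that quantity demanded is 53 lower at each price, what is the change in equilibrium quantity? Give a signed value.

ΔQ = -26.5

In direct form, Qs = 51.75 + 0.25P.
At equilibrium Qd = Qs, so 467.25 - 0.25P = 51.75 + 0.25P; collecting terms, 415.5 = 0.5P and P* = 831.
Substitute back: Q* = 467.25 - 0.25(831) = 259.5.
After the shift, demand is Qd = 414.25 - 0.25P.
The new intersection has 362.5 = 0.5P, i.e. P = 725, Q = 233.
ΔQ = 233 - 259.5 = -26.5.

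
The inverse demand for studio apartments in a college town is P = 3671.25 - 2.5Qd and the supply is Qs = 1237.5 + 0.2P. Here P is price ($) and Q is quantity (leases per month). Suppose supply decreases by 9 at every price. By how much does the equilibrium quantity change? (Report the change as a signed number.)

ΔQ = -6

Solving each curve for Q: Qd = 1468.5 - 0.4P.
Set Qd = Qs: 1468.5 - 0.4P = 1237.5 + 0.2P, so 231 = 0.6P and P* = 385.
Then Q* = 1468.5 - 0.4(385) = 1314.5.
After the shift, supply is Qs = 1228.5 + 0.2P.
The new intersection has 240 = 0.6P, i.e. P = 400, Q = 1308.5.
ΔQ = 1308.5 - 1314.5 = -6.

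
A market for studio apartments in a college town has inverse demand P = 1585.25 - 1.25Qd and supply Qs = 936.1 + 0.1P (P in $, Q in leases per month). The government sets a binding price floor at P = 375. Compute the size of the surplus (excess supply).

Surplus = 5.4

Inverting to quantity form: Qd = 1268.2 - 0.8P.
At P = 375: Qd = 968.2 and Qs = 973.6.
Surplus = Qs - Qd = 973.6 - 968.2 = 5.4.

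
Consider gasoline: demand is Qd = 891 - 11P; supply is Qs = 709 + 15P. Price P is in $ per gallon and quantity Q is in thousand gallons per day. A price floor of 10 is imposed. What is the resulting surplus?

Evaluating both curves at the floor price 10 gives Qd = 781, Qs = 859.
Surplus = Qs - Qd = 859 - 781 = 78.

Surplus = 78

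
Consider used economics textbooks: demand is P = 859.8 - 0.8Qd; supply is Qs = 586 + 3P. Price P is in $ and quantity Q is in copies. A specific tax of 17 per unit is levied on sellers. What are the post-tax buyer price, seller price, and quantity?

Inverting to quantity form: Qd = 1074.75 - 1.25P.
With a tax of 17 on sellers, they supply based on the net price P_s = P_b - 17, so Qs = 535 + 3P_b.
Set Qd = Qs: 1074.75 - 1.25P_b = 535 + 3P_b, so 539.75 = 4.25P_b and P_b = 127.
So P_s = 110 and the quantity traded is Q = 1074.75 - 1.25(127) = 916.

P_b = 127, P_s = 110, Q = 916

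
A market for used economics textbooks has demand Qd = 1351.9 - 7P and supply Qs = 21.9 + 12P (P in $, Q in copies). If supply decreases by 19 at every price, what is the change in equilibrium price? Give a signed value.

At equilibrium Qd = Qs, so 1351.9 - 7P = 21.9 + 12P; collecting terms, 1330 = 19P and P* = 70.
Then Q* = 1351.9 - 7(70) = 861.9.
After the shift, supply is Qs = 2.9 + 12P.
Re-solving, 19P = 1349 gives P = 71 and Q = 854.9.
ΔP = 71 - 70 = 1.

ΔP = 1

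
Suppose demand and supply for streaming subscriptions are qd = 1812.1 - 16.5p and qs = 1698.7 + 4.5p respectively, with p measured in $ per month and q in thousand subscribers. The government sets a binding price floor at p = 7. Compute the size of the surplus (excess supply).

At p = 7: qd = 1696.6 and qs = 1730.2.
Surplus = qs - qd = 1730.2 - 1696.6 = 33.6.

Surplus = 33.6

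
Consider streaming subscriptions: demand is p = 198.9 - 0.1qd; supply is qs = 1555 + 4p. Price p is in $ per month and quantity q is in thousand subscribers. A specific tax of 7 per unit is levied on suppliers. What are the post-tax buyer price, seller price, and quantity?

p_b = 33, p_s = 26, q = 1659

Inverting to quantity form: qd = 1989 - 10p.
Suppliers keep p_s = p_b - 7 per unit, so supply in terms of the buyer price is qs = 1527 + 4p_b.
Equate demand and the shifted supply: 1989 - 10p_b = 1527 + 4p_b, giving 14p_b = 462, so p_b = 33.
So p_s = 26 and the quantity traded is q = 1989 - 10(33) = 1659.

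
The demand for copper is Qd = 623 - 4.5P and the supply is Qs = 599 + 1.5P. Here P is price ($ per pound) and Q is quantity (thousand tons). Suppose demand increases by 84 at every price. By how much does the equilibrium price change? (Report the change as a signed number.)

ΔP = 14

Equating demand and supply, 623 - 4.5P = 599 + 1.5P gives 6P = 24, so P* = 4.
Then Q* = 623 - 4.5(4) = 605.
After the shift, demand is Qd = 707 - 4.5P.
The new intersection has 108 = 6P, i.e. P = 18, Q = 626.
ΔP = 18 - 4 = 14.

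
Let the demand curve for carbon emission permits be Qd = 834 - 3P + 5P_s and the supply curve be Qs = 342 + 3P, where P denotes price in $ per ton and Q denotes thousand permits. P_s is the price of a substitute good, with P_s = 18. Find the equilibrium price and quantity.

With P_s = 18, demand is Qd = 924 - 3P.
The market clears where 924 - 3P = 342 + 3P. Rearranging, 6P = 582, hence P* = 97.
Substitute back: Q* = 924 - 3(97) = 633.

P* = 97, Q* = 633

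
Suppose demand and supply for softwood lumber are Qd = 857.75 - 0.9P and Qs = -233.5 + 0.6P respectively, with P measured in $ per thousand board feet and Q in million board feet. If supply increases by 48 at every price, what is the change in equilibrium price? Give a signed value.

ΔP = -32

Equating demand and supply, 857.75 - 0.9P = -233.5 + 0.6P gives 1.5P = 1091.25, so P* = 727.5.
Plugging P* into demand: Q* = 857.75 - 0.9(727.5) = 203.
After the shift, supply is Qs = -185.5 + 0.6P.
The new intersection has 1043.25 = 1.5P, i.e. P = 695.5, Q = 231.8.
ΔP = 695.5 - 727.5 = -32.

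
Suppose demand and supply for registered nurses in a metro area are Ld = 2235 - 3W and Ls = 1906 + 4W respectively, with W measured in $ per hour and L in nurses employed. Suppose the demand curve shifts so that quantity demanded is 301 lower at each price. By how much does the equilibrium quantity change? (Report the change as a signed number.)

At equilibrium Ld = Ls, so 2235 - 3W = 1906 + 4W; collecting terms, 329 = 7W and W* = 47.
Plugging W* into demand: L* = 2235 - 3(47) = 2094.
After the shift, demand is Ld = 1934 - 3W.
Re-solving, 7W = 28 gives W = 4 and L = 1922.
ΔL = 1922 - 2094 = -172.

ΔL = -172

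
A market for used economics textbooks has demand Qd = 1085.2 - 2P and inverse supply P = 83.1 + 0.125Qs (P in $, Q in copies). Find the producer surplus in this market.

Producer surplus = 33782.44

Solving each curve for Q: Qs = -664.8 + 8P.
The market clears where 1085.2 - 2P = -664.8 + 8P. Rearranging, 10P = 1750, hence P* = 175.
Then Q* = 1085.2 - 2(175) = 735.2.
Supply choke price (Qs = 0): P = 83.1. Producer surplus = ½ × (175 - 83.1) × 735.2 = 33782.44.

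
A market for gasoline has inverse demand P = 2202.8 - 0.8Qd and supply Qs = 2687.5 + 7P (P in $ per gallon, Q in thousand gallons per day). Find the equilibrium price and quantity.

Rewriting in direct form: Qd = 2753.5 - 1.25P.
At equilibrium Qd = Qs, so 2753.5 - 1.25P = 2687.5 + 7P; collecting terms, 66 = 8.25P and P* = 8.
From the demand curve, Q* = 2753.5 - 1.25(8) = 2743.5.

P* = 8, Q* = 2743.5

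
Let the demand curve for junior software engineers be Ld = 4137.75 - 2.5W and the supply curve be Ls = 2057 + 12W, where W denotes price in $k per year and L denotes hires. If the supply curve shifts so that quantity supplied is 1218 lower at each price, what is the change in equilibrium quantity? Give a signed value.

ΔL = -210

The market clears where 4137.75 - 2.5W = 2057 + 12W. Rearranging, 14.5W = 2080.75, hence W* = 143.5.
From the demand curve, L* = 4137.75 - 2.5(143.5) = 3779.
After the shift, supply is Ls = 839 + 12W.
New equilibrium: 3298.75 = 14.5W, so W = 227.5 and L = 3569.
ΔL = 3569 - 3779 = -210.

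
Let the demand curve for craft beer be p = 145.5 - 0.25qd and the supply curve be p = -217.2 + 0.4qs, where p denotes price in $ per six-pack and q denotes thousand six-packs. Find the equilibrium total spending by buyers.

In direct form, qd = 582 - 4p and qs = 543 + 2.5p.
The market clears where 582 - 4p = 543 + 2.5p. Rearranging, 6.5p = 39, hence p* = 6.
Plugging p* into demand: q* = 582 - 4(6) = 558.
Total spending by buyers = p* × q* = 6 × 558 = 3348.

Total spending by buyers = 3348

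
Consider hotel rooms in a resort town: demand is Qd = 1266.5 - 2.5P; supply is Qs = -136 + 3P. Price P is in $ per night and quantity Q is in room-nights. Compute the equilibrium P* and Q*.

At equilibrium Qd = Qs, so 1266.5 - 2.5P = -136 + 3P; collecting terms, 1402.5 = 5.5P and P* = 255.
From the demand curve, Q* = 1266.5 - 2.5(255) = 629.

P* = 255, Q* = 629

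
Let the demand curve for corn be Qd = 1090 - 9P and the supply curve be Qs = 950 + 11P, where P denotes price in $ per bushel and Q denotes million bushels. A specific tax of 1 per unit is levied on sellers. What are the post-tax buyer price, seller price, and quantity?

P_b = 7.55, P_s = 6.55, Q = 1022.05

Sellers keep P_s = P_b - 1 per unit, so supply in terms of the buyer price is Qs = 939 + 11P_b.
Set Qd = Qs: 1090 - 9P_b = 939 + 11P_b, so 151 = 20P_b and P_b = 7.55.
Then P_s = 7.55 - 1 = 6.55 and Q = 1090 - 9(7.55) = 1022.05.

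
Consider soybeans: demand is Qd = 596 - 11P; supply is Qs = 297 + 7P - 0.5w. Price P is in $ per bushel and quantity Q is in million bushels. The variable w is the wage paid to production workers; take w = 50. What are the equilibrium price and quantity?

P* = 18, Q* = 398

With w = 50, supply is Qs = 272 + 7P.
Equating demand and supply, 596 - 11P = 272 + 7P gives 18P = 324, so P* = 18.
Substitute back: Q* = 596 - 11(18) = 398.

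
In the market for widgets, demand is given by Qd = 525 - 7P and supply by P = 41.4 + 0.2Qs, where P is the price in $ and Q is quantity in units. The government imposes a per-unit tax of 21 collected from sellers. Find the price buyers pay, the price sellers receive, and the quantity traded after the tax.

Inverting to quantity form: Qs = -207 + 5P.
Sellers keep P_s = P_b - 21 per unit, so supply in terms of the buyer price is Qs = -312 + 5P_b.
Set Qd = Qs: 525 - 7P_b = -312 + 5P_b, so 837 = 12P_b and P_b = 69.75.
So P_s = 48.75 and the quantity traded is Q = 525 - 7(69.75) = 36.75.

P_b = 69.75, P_s = 48.75, Q = 36.75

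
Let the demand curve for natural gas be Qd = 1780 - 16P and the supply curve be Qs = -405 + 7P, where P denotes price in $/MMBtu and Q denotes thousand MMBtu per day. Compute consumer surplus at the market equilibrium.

Consumer surplus = 2112.5

At equilibrium Qd = Qs, so 1780 - 16P = -405 + 7P; collecting terms, 2185 = 23P and P* = 95.
Substitute back: Q* = 1780 - 16(95) = 260.
Demand choke price (Qd = 0): P = 1780/16 = 111.25. Consumer surplus = ½ × (111.25 - 95) × 260 = 2112.5.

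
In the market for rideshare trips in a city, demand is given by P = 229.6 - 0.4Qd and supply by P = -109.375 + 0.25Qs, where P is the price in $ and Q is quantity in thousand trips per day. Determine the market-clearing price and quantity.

P* = 21, Q* = 521.5

Rewriting in direct form: Qd = 574 - 2.5P and Qs = 437.5 + 4P.
Set Qd = Qs: 574 - 2.5P = 437.5 + 4P, so 136.5 = 6.5P and P* = 21.
Substitute back: Q* = 574 - 2.5(21) = 521.5.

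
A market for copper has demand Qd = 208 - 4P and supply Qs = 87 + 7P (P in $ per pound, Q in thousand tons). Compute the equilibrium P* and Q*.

Set Qd = Qs: 208 - 4P = 87 + 7P, so 121 = 11P and P* = 11.
Substitute back: Q* = 208 - 4(11) = 164.

P* = 11, Q* = 164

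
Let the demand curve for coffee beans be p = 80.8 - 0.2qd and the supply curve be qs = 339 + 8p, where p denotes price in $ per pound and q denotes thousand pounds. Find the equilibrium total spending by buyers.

Solving each curve for q: qd = 404 - 5p.
At equilibrium qd = qs, so 404 - 5p = 339 + 8p; collecting terms, 65 = 13p and p* = 5.
Plugging p* into demand: q* = 404 - 5(5) = 379.
Total spending by buyers = p* × q* = 5 × 379 = 1895.

Total spending by buyers = 1895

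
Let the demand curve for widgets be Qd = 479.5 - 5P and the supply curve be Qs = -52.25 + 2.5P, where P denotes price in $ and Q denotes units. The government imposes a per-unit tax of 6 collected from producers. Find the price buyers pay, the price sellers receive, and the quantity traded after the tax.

P_b = 72.9, P_s = 66.9, Q = 115

With a tax of 6 on producers, they supply based on the net price P_s = P_b - 6, so Qs = -67.25 + 2.5P_b.
Equate demand and the shifted supply: 479.5 - 5P_b = -67.25 + 2.5P_b, giving 7.5P_b = 546.75, so P_b = 72.9.
So P_s = 66.9 and the quantity traded is Q = 479.5 - 5(72.9) = 115.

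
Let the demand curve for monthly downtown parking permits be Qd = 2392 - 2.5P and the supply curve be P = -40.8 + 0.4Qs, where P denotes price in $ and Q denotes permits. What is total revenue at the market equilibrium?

Total revenue = 571126

Rewriting in direct form: Qs = 102 + 2.5P.
At equilibrium Qd = Qs, so 2392 - 2.5P = 102 + 2.5P; collecting terms, 2290 = 5P and P* = 458.
From the demand curve, Q* = 2392 - 2.5(458) = 1247.
Total revenue = P* × Q* = 458 × 1247 = 571126.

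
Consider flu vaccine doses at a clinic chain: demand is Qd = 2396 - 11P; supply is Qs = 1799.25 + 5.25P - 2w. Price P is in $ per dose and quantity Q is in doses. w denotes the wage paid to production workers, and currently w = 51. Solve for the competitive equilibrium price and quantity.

P* = 43, Q* = 1923

With w = 51, supply is Qs = 1697.25 + 5.25P.
The market clears where 2396 - 11P = 1697.25 + 5.25P. Rearranging, 16.25P = 698.75, hence P* = 43.
Plugging P* into demand: Q* = 2396 - 11(43) = 1923.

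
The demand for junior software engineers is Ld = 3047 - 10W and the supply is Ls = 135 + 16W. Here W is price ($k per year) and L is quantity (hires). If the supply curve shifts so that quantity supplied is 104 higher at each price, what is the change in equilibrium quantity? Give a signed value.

ΔL = 40

The market clears where 3047 - 10W = 135 + 16W. Rearranging, 26W = 2912, hence W* = 112.
Substitute back: L* = 3047 - 10(112) = 1927.
After the shift, supply is Ls = 239 + 16W.
Re-solving, 26W = 2808 gives W = 108 and L = 1967.
ΔL = 1967 - 1927 = 40.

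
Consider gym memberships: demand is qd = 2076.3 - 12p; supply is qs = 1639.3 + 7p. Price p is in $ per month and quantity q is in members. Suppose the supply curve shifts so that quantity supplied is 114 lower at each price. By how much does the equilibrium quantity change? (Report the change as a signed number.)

Δq = -72

At equilibrium qd = qs, so 2076.3 - 12p = 1639.3 + 7p; collecting terms, 437 = 19p and p* = 23.
Plugging p* into demand: q* = 2076.3 - 12(23) = 1800.3.
After the shift, supply is qs = 1525.3 + 7p.
The new intersection has 551 = 19p, i.e. p = 29, q = 1728.3.
Δq = 1728.3 - 1800.3 = -72.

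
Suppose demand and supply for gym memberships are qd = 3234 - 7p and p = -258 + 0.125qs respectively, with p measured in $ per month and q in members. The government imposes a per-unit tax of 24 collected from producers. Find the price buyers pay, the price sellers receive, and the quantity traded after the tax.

Solving each curve for q: qs = 2064 + 8p.
The tax drives a wedge p_b - p_s = 24. Substituting p_s = p_b - 24 into supply: qs = 1872 + 8p_b.
Market clearing requires 3234 - 7p_b = 1872 + 8p_b; hence 1362 = 15p_b and p_b = 90.8.
Then p_s = 90.8 - 24 = 66.8 and q = 3234 - 7(90.8) = 2598.4.

p_b = 90.8, p_s = 66.8, q = 2598.4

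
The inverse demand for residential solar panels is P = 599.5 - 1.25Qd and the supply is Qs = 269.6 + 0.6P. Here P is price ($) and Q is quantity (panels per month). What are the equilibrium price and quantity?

Inverting to quantity form: Qd = 479.6 - 0.8P.
At equilibrium Qd = Qs, so 479.6 - 0.8P = 269.6 + 0.6P; collecting terms, 210 = 1.4P and P* = 150.
Substitute back: Q* = 479.6 - 0.8(150) = 359.6.

P* = 150, Q* = 359.6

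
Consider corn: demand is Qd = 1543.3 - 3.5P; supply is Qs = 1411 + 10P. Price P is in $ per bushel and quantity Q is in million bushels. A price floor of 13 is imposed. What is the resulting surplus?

Evaluating both curves at the floor price 13 gives Qd = 1497.8, Qs = 1541.
Surplus = Qs - Qd = 1541 - 1497.8 = 43.2.

Surplus = 43.2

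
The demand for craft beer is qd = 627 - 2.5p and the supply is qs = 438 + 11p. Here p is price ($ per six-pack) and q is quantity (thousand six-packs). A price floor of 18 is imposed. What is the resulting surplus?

Surplus = 54

At p = 18: qd = 582 and qs = 636.
Surplus = qs - qd = 636 - 582 = 54.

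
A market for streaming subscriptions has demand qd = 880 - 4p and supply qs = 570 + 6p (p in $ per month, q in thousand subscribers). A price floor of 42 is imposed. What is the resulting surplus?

Surplus = 110

At p = 42: qd = 712 and qs = 822.
Surplus = qs - qd = 822 - 712 = 110.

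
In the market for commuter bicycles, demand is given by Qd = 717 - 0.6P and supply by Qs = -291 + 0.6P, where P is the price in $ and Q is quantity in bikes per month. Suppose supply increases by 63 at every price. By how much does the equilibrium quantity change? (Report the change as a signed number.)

ΔQ = 31.5

Equating demand and supply, 717 - 0.6P = -291 + 0.6P gives 1.2P = 1008, so P* = 840.
Then Q* = 717 - 0.6(840) = 213.
After the shift, supply is Qs = -228 + 0.6P.
The new intersection has 945 = 1.2P, i.e. P = 787.5, Q = 244.5.
ΔQ = 244.5 - 213 = 31.5.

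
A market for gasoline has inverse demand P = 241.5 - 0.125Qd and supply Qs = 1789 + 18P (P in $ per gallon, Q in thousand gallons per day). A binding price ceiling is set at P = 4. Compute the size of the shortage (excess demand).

Inverting to quantity form: Qd = 1932 - 8P.
With P fixed at 4, quantity demanded is 1900 and quantity supplied is 1861.
Shortage = Qd - Qs = 1900 - 1861 = 39.

Shortage = 39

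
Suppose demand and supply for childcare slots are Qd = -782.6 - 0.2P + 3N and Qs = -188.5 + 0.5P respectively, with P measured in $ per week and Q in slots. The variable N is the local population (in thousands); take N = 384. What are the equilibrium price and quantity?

P* = 797, Q* = 210

With N = 384, demand is Qd = 369.4 - 0.2P.
At equilibrium Qd = Qs, so 369.4 - 0.2P = -188.5 + 0.5P; collecting terms, 557.9 = 0.7P and P* = 797.
Then Q* = 369.4 - 0.2(797) = 210.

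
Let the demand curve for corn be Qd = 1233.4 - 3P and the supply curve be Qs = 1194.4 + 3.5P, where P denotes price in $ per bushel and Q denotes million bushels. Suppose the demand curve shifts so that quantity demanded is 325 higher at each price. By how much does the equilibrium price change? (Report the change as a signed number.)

Set Qd = Qs: 1233.4 - 3P = 1194.4 + 3.5P, so 39 = 6.5P and P* = 6.
Plugging P* into demand: Q* = 1233.4 - 3(6) = 1215.4.
After the shift, demand is Qd = 1558.4 - 3P.
New equilibrium: 364 = 6.5P, so P = 56 and Q = 1390.4.
ΔP = 56 - 6 = 50.

ΔP = 50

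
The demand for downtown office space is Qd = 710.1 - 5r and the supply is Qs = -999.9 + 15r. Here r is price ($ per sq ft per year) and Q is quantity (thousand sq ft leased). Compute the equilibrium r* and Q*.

The market clears where 710.1 - 5r = -999.9 + 15r. Rearranging, 20r = 1710, hence r* = 85.5.
From the demand curve, Q* = 710.1 - 5(85.5) = 282.6.

r* = 85.5, Q* = 282.6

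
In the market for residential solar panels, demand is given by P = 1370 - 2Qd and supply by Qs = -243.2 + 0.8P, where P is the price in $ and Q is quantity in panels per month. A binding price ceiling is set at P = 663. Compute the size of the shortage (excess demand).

Shortage = 66.3

Solving each curve for Q: Qd = 685 - 0.5P.
With P fixed at 663, quantity demanded is 353.5 and quantity supplied is 287.2.
Shortage = Qd - Qs = 353.5 - 287.2 = 66.3.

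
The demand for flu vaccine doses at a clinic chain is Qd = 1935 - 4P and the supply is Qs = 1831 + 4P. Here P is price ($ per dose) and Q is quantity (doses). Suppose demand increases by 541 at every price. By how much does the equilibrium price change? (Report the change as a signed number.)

Set Qd = Qs: 1935 - 4P = 1831 + 4P, so 104 = 8P and P* = 13.
Substitute back: Q* = 1935 - 4(13) = 1883.
After the shift, demand is Qd = 2476 - 4P.
The new intersection has 645 = 8P, i.e. P = 80.625, Q = 2153.5.
ΔP = 80.625 - 13 = 67.625.

ΔP = 67.625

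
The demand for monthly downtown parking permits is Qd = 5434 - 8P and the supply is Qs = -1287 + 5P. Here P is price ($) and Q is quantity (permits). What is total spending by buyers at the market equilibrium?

At equilibrium Qd = Qs, so 5434 - 8P = -1287 + 5P; collecting terms, 6721 = 13P and P* = 517.
From the demand curve, Q* = 5434 - 8(517) = 1298.
Total spending by buyers = P* × Q* = 517 × 1298 = 671066.

Total spending by buyers = 671066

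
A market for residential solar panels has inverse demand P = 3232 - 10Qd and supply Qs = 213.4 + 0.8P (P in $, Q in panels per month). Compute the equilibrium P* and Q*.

P* = 122, Q* = 311

In direct form, Qd = 323.2 - 0.1P.
Set Qd = Qs: 323.2 - 0.1P = 213.4 + 0.8P, so 109.8 = 0.9P and P* = 122.
Plugging P* into demand: Q* = 323.2 - 0.1(122) = 311.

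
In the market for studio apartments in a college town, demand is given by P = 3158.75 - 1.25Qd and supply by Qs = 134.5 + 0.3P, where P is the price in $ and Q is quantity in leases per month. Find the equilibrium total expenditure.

Inverting to quantity form: Qd = 2527 - 0.8P.
At equilibrium Qd = Qs, so 2527 - 0.8P = 134.5 + 0.3P; collecting terms, 2392.5 = 1.1P and P* = 2175.
From the demand curve, Q* = 2527 - 0.8(2175) = 787.
Total expenditure = P* × Q* = 2175 × 787 = 1711725.

Total expenditure = 1711725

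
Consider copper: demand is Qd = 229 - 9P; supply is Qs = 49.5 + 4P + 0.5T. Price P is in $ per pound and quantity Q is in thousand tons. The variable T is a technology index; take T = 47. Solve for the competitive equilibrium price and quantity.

P* = 12, Q* = 121

With T = 47, supply is Qs = 73 + 4P.
At equilibrium Qd = Qs, so 229 - 9P = 73 + 4P; collecting terms, 156 = 13P and P* = 12.
From the demand curve, Q* = 229 - 9(12) = 121.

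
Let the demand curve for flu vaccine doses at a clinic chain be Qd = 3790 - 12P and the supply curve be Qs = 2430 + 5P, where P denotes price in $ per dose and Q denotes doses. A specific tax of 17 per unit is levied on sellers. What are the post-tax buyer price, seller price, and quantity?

P_b = 85, P_s = 68, Q = 2770

With a tax of 17 on sellers, they supply based on the net price P_s = P_b - 17, so Qs = 2345 + 5P_b.
Market clearing requires 3790 - 12P_b = 2345 + 5P_b; hence 1445 = 17P_b and P_b = 85.
Then P_s = 85 - 17 = 68 and Q = 3790 - 12(85) = 2770.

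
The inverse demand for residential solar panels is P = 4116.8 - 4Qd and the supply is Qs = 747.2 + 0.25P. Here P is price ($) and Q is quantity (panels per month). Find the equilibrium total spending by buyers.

Total spending by buyers = 500944.8

Solving each curve for Q: Qd = 1029.2 - 0.25P.
At equilibrium Qd = Qs, so 1029.2 - 0.25P = 747.2 + 0.25P; collecting terms, 282 = 0.5P and P* = 564.
Substitute back: Q* = 1029.2 - 0.25(564) = 888.2.
Total spending by buyers = P* × Q* = 564 × 888.2 = 500944.8.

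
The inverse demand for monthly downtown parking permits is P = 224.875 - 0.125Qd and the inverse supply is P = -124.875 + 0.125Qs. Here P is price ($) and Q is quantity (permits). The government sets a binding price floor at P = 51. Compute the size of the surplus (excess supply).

Surplus = 16

Rewriting in direct form: Qd = 1799 - 8P and Qs = 999 + 8P.
At P = 51: Qd = 1391 and Qs = 1407.
Surplus = Qs - Qd = 1407 - 1391 = 16.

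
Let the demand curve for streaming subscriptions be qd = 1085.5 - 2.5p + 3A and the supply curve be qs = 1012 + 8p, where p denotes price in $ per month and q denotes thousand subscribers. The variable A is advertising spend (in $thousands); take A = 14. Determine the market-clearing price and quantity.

p* = 11, q* = 1100

With A = 14, demand is qd = 1127.5 - 2.5p.
Set qd = qs: 1127.5 - 2.5p = 1012 + 8p, so 115.5 = 10.5p and p* = 11.
Plugging p* into demand: q* = 1127.5 - 2.5(11) = 1100.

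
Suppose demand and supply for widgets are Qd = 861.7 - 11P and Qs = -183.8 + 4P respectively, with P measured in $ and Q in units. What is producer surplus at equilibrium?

Set Qd = Qs: 861.7 - 11P = -183.8 + 4P, so 1045.5 = 15P and P* = 69.7.
From the demand curve, Q* = 861.7 - 11(69.7) = 95.
Supply choke price (Qs = 0): P = 45.95. Producer surplus = ½ × (69.7 - 45.95) × 95 = 1128.125.

Producer surplus = 1128.125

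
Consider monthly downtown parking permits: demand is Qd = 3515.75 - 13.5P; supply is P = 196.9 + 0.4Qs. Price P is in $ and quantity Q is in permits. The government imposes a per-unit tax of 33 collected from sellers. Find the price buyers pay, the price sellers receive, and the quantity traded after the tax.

In direct form, Qs = -492.25 + 2.5P.
With a tax of 33 on sellers, they supply based on the net price P_s = P_b - 33, so Qs = -574.75 + 2.5P_b.
Set Qd = Qs: 3515.75 - 13.5P_b = -574.75 + 2.5P_b, so 4090.5 = 16P_b and P_b = 255.65625.
So P_s = 222.65625 and the quantity traded is Q = 3515.75 - 13.5(255.65625) = 64.390625.

P_b = 255.65625, P_s = 222.65625, Q = 64.390625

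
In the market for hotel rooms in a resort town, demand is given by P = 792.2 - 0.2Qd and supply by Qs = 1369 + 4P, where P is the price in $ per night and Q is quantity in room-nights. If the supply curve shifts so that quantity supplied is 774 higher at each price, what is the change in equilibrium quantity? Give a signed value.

Inverting to quantity form: Qd = 3961 - 5P.
At equilibrium Qd = Qs, so 3961 - 5P = 1369 + 4P; collecting terms, 2592 = 9P and P* = 288.
Substitute back: Q* = 3961 - 5(288) = 2521.
After the shift, supply is Qs = 2143 + 4P.
The new intersection has 1818 = 9P, i.e. P = 202, Q = 2951.
ΔQ = 2951 - 2521 = 430.

ΔQ = 430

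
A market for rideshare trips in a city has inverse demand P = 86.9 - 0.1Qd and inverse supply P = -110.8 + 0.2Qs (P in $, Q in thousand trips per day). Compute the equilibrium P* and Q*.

P* = 21, Q* = 659

Inverting to quantity form: Qd = 869 - 10P and Qs = 554 + 5P.
At equilibrium Qd = Qs, so 869 - 10P = 554 + 5P; collecting terms, 315 = 15P and P* = 21.
Plugging P* into demand: Q* = 869 - 10(21) = 659.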